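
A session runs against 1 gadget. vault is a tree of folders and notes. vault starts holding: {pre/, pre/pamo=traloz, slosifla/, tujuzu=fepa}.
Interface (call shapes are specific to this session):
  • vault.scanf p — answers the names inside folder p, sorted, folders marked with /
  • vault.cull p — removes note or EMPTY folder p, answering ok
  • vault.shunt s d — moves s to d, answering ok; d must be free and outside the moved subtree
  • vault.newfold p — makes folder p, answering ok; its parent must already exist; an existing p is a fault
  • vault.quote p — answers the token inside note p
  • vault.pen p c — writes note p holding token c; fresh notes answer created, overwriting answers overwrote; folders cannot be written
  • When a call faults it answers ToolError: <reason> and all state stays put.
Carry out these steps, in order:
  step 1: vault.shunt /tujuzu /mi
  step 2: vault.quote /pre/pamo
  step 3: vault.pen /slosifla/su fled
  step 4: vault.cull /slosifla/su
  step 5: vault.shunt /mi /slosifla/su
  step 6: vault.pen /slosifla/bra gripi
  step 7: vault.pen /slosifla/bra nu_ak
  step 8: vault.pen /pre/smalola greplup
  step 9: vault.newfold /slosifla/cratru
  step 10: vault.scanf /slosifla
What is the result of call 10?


-> shunt(s→/tujuzu, d→/mi)
<- ok
-> quote(p→/pre/pamo)
<- traloz
-> pen(p→/slosifla/su, c→fled)
<- created
-> cull(p→/slosifla/su)
<- ok
-> shunt(s→/mi, d→/slosifla/su)
<- ok
-> pen(p→/slosifla/bra, c→gripi)
<- created
-> pen(p→/slosifla/bra, c→nu_ak)
<- overwrote
-> pen(p→/pre/smalola, c→greplup)
<- created
-> newfold(p→/slosifla/cratru)
<- ok
-> scanf(p→/slosifla)
<- [bra, cratru/, su]

Answer: [bra, cratru/, su]


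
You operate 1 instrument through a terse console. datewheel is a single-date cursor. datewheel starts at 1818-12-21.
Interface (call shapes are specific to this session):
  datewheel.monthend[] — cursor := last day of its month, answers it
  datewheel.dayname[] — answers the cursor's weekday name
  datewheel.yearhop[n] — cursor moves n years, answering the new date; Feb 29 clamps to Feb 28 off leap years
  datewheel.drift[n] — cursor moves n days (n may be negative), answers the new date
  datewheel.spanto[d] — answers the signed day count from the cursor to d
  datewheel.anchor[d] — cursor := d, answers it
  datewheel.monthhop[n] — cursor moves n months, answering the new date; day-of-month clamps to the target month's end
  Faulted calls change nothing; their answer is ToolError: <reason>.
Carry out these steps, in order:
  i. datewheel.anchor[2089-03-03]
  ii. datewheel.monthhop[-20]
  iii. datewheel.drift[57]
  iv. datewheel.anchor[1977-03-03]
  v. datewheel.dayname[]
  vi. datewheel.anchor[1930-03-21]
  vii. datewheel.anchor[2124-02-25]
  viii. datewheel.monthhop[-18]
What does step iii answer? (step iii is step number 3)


Answer: 2087-08-29

Derivation:
> datewheel.anchor d: 2089-03-03
= 2089-03-03
> datewheel.monthhop n: -20
= 2087-07-03
> datewheel.drift n: 57
= 2087-08-29
> datewheel.anchor d: 1977-03-03
= 1977-03-03
> datewheel.dayname
= Thursday
> datewheel.anchor d: 1930-03-21
= 1930-03-21
> datewheel.anchor d: 2124-02-25
= 2124-02-25
> datewheel.monthhop n: -18
= 2122-08-25


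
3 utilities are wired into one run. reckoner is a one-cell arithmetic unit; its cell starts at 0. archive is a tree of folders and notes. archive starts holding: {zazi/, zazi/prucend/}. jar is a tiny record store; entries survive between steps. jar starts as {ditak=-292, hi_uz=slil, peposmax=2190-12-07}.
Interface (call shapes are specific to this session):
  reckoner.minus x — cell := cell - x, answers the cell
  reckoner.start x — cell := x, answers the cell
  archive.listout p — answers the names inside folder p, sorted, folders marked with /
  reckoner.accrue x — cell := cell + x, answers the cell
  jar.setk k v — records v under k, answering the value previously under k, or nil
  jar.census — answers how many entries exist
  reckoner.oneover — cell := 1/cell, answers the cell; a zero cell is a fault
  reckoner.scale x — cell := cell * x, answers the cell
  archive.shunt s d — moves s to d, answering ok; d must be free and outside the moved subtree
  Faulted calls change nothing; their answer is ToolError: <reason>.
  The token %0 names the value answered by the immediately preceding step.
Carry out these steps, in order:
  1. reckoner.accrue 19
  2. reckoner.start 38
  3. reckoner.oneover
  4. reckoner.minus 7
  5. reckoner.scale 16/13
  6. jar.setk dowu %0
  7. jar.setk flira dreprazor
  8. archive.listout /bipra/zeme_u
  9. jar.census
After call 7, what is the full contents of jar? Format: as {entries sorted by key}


Answer: {ditak=-292, dowu=-2120/247, flira=dreprazor, hi_uz=slil, peposmax=2190-12-07}

Derivation:
Now I run reckoner.accrue on x='19': 19.
Next I call reckoner.start on x='38', — result: 38.
I invoke reckoner.oneover(), → 1/38.
Next I call reckoner.minus on x='7', and see -265/38.
I run reckoner.scale on x='16/13', → -2120/247.
Invoking jar.setk on k='dowu', v='%0', — result: nil.
I try jar.setk on k='flira', v='dreprazor', giving nil.
Next I call archive.listout on p='/bipra/zeme_u', and observe ToolError: not found.
I try jar.census(), giving 5.


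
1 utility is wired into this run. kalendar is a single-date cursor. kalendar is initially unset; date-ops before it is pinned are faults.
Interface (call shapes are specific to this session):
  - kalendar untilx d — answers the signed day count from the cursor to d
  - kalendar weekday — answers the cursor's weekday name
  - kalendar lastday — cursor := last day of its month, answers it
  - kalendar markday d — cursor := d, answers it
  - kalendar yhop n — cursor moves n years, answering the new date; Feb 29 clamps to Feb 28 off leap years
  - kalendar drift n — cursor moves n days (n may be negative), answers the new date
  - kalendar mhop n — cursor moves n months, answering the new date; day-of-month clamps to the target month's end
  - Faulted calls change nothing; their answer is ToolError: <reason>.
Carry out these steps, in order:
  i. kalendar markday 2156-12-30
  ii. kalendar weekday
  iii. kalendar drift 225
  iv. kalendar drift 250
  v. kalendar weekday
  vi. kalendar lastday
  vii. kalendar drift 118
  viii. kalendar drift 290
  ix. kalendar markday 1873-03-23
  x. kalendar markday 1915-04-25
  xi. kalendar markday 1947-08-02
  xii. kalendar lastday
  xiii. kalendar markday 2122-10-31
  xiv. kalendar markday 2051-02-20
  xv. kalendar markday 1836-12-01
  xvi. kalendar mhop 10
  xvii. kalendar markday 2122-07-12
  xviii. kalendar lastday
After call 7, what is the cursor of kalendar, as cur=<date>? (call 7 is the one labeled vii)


Answer: cur=2158-08-26

Derivation:
→ kalendar markday(2156-12-30)
← 2156-12-30
→ kalendar weekday()
← Thursday
→ kalendar drift(225)
← 2157-08-12
→ kalendar drift(250)
← 2158-04-19
→ kalendar weekday()
← Wednesday
→ kalendar lastday()
← 2158-04-30
→ kalendar drift(118)
← 2158-08-26
→ kalendar drift(290)
← 2159-06-12
→ kalendar markday(1873-03-23)
← 1873-03-23
→ kalendar markday(1915-04-25)
← 1915-04-25
→ kalendar markday(1947-08-02)
← 1947-08-02
→ kalendar lastday()
← 1947-08-31
→ kalendar markday(2122-10-31)
← 2122-10-31
→ kalendar markday(2051-02-20)
← 2051-02-20
→ kalendar markday(1836-12-01)
← 1836-12-01
→ kalendar mhop(10)
← 1837-10-01
→ kalendar markday(2122-07-12)
← 2122-07-12
→ kalendar lastday()
← 2122-07-31


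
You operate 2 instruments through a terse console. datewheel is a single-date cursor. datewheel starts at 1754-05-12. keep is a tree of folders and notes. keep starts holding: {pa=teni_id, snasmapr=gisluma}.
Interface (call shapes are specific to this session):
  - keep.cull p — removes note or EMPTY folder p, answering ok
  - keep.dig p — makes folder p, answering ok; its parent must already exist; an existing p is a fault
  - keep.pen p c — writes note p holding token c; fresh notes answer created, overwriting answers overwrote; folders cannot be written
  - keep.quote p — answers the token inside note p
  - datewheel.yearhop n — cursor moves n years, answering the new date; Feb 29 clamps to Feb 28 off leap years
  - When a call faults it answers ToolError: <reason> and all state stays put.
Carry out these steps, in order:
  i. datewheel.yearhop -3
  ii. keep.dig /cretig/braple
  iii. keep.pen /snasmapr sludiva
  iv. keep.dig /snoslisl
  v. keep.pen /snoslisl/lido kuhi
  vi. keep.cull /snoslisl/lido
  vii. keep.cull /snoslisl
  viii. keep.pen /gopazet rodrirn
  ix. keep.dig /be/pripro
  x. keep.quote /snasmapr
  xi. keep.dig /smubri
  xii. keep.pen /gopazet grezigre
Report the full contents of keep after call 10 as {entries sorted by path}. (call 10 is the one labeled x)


Answer: {gopazet=rodrirn, pa=teni_id, snasmapr=sludiva}

Derivation:
Step: datewheel.yearhop[n→-3]
Result: 1751-05-12
Step: keep.dig[p→/cretig/braple]
Result: ToolError: no parent
Step: keep.pen[p→/snasmapr; c→sludiva]
Result: overwrote
Step: keep.dig[p→/snoslisl]
Result: ok
Step: keep.pen[p→/snoslisl/lido; c→kuhi]
Result: created
Step: keep.cull[p→/snoslisl/lido]
Result: ok
Step: keep.cull[p→/snoslisl]
Result: ok
Step: keep.pen[p→/gopazet; c→rodrirn]
Result: created
Step: keep.dig[p→/be/pripro]
Result: ToolError: no parent
Step: keep.quote[p→/snasmapr]
Result: sludiva
Step: keep.dig[p→/smubri]
Result: ok
Step: keep.pen[p→/gopazet; c→grezigre]
Result: overwrote


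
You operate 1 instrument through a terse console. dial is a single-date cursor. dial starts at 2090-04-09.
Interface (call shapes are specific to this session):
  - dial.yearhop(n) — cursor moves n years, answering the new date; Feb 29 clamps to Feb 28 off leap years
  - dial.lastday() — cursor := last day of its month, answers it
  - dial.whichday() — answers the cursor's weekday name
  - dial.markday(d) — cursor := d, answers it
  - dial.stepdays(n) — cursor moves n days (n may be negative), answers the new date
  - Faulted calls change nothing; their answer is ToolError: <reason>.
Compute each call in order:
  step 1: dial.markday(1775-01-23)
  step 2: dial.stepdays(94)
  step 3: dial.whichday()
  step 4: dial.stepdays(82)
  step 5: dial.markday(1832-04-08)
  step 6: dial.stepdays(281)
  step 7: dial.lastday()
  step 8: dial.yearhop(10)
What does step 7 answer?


% dial.markday 1775-01-23
  1775-01-23
% dial.stepdays 94
  1775-04-27
% dial.whichday
  Thursday
% dial.stepdays 82
  1775-07-18
% dial.markday 1832-04-08
  1832-04-08
% dial.stepdays 281
  1833-01-14
% dial.lastday
  1833-01-31
% dial.yearhop 10
  1843-01-31

Answer: 1833-01-31


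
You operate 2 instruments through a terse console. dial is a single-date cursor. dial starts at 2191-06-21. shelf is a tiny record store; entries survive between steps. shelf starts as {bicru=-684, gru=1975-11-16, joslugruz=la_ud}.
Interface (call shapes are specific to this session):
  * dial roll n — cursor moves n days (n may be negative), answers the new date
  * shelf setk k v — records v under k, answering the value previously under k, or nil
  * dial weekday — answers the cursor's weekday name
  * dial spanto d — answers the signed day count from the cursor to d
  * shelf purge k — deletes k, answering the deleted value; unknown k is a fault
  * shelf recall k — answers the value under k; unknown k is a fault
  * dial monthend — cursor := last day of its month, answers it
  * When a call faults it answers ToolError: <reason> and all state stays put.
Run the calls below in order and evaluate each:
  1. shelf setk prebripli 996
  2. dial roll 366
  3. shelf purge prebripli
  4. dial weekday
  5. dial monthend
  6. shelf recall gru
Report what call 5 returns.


>>> shelf setk k='prebripli' v='996'
[out] nil
>>> dial roll n='366'
[out] 2192-06-21
>>> shelf purge k='prebripli'
[out] 996
>>> dial weekday
[out] Thursday
>>> dial monthend
[out] 2192-06-30
>>> shelf recall k='gru'
[out] 1975-11-16

Answer: 2192-06-30


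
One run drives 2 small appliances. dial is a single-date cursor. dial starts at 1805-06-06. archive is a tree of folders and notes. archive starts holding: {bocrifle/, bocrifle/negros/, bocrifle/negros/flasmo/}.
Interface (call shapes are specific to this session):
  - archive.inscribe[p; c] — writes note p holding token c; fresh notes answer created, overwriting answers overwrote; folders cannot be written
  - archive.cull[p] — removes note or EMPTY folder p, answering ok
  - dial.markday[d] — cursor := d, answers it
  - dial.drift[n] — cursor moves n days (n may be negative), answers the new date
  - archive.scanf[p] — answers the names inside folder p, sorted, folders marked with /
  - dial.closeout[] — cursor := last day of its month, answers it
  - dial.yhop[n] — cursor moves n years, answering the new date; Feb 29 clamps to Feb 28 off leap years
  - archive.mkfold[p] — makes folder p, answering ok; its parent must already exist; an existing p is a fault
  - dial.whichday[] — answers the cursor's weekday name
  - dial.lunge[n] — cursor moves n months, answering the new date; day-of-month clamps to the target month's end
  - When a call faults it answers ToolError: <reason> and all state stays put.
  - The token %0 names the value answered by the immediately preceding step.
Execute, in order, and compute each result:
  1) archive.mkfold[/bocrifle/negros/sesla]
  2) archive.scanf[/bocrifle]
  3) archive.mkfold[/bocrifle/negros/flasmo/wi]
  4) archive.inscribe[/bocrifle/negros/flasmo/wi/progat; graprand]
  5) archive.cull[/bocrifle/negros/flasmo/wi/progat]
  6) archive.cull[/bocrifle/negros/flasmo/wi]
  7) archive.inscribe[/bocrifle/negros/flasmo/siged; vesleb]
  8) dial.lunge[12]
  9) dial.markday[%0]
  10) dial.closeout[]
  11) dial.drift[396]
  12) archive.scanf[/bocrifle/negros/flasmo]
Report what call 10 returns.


·→ archive.mkfold(p→/bocrifle/negros/sesla)
·← ok
·→ archive.scanf(p→/bocrifle)
·← [negros/]
·→ archive.mkfold(p→/bocrifle/negros/flasmo/wi)
·← ok
·→ archive.inscribe(p→/bocrifle/negros/flasmo/wi/progat, c→graprand)
·← created
·→ archive.cull(p→/bocrifle/negros/flasmo/wi/progat)
·← ok
·→ archive.cull(p→/bocrifle/negros/flasmo/wi)
·← ok
·→ archive.inscribe(p→/bocrifle/negros/flasmo/siged, c→vesleb)
·← created
·→ dial.lunge(n→12)
·← 1806-06-06
·→ dial.markday(d→%0)
·← 1806-06-06
·→ dial.closeout()
·← 1806-06-30
·→ dial.drift(n→396)
·← 1807-07-31
·→ archive.scanf(p→/bocrifle/negros/flasmo)
·← [siged]

Answer: 1806-06-30


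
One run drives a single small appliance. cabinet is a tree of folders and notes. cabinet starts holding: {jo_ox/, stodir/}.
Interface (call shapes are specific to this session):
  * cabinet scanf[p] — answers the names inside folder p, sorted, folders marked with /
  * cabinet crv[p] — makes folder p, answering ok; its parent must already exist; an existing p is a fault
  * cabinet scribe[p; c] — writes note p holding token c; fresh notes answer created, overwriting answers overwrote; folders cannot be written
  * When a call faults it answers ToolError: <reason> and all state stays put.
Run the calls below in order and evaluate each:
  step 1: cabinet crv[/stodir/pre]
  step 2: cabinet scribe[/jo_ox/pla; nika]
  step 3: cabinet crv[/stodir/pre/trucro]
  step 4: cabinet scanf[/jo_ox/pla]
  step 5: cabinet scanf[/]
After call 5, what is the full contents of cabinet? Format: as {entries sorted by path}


Answer: {jo_ox/, jo_ox/pla=nika, stodir/, stodir/pre/, stodir/pre/trucro/}

Derivation:
Next I call cabinet crv on /stodir/pre, giving ok.
Now I run cabinet scribe on /jo_ox/pla, nika, yielding created.
Invoking cabinet crv on /stodir/pre/trucro, → ok.
I call cabinet scanf on /jo_ox/pla, and observe ToolError: not a directory.
I invoke cabinet scanf on /, yielding [jo_ox/, stodir/].


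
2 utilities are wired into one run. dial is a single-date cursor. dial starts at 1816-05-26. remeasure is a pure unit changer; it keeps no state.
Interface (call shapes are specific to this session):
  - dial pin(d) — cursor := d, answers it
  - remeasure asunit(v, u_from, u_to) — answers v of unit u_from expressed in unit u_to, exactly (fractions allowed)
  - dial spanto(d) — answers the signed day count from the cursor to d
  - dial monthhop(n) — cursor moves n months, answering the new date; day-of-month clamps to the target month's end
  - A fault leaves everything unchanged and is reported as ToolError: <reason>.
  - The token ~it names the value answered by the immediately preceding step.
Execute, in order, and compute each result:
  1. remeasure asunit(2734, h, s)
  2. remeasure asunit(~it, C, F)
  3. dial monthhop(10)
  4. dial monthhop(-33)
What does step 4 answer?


Answer: 1814-06-26

Derivation:
Using remeasure asunit(v='2734', u_from='h', u_to='s'), → 9842400.
I try remeasure asunit(v='~it', u_from='C', u_to='F'): 17716352.
I call dial monthhop(n='10'), giving 1817-03-26.
I call dial monthhop(n='-33'), which returns 1814-06-26.


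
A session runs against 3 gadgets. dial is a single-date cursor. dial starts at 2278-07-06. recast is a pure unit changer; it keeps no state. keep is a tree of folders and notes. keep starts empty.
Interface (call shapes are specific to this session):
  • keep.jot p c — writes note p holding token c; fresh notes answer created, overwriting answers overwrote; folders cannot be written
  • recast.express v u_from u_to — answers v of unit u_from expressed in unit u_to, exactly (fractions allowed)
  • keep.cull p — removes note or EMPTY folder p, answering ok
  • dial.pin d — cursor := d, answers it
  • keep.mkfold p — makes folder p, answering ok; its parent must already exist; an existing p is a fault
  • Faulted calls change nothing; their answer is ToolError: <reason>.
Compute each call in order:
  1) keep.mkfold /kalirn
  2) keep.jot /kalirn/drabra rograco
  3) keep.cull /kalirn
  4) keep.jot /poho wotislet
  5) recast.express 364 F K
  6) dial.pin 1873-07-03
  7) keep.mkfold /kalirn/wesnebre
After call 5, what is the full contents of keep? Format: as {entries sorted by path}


·→ keep.mkfold(p='/kalirn')
·← ok
·→ keep.jot(p='/kalirn/drabra', c='rograco')
·← created
·→ keep.cull(p='/kalirn')
·← ToolError: not empty
·→ keep.jot(p='/poho', c='wotislet')
·← created
·→ recast.express(v='364', u_from='F', u_to='K')
·← 82367/180
·→ dial.pin(d='1873-07-03')
·← 1873-07-03
·→ keep.mkfold(p='/kalirn/wesnebre')
·← ok

Answer: {kalirn/, kalirn/drabra=rograco, poho=wotislet}


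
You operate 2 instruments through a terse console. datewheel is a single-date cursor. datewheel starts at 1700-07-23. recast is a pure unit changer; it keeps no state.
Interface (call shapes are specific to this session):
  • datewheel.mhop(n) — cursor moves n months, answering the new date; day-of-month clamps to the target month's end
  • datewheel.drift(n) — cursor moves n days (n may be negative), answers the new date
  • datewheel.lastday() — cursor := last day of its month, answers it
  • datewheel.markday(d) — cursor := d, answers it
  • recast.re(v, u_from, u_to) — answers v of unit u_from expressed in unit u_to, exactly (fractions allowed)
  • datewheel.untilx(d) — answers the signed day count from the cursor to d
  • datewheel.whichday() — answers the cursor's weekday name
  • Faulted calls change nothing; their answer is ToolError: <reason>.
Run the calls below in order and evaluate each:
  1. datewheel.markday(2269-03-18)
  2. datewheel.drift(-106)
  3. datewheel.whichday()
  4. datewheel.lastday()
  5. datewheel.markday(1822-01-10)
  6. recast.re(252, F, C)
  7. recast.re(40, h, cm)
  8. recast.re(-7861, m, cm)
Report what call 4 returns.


I invoke markday(d: 2269-03-18), yielding 2269-03-18.
I try drift(n: -106), yielding 2268-12-02.
I run whichday, — result: Wednesday.
I call lastday(), — result: 2268-12-31.
Calling markday(d: 1822-01-10): 1822-01-10.
Then re(v: 252, u_from: F, u_to: C), giving 1100/9.
Using re(v: 40, u_from: h, u_to: cm), and see ToolError: incompatible units.
I call re(v: -7861, u_from: m, u_to: cm): -786100.

Answer: 2268-12-31


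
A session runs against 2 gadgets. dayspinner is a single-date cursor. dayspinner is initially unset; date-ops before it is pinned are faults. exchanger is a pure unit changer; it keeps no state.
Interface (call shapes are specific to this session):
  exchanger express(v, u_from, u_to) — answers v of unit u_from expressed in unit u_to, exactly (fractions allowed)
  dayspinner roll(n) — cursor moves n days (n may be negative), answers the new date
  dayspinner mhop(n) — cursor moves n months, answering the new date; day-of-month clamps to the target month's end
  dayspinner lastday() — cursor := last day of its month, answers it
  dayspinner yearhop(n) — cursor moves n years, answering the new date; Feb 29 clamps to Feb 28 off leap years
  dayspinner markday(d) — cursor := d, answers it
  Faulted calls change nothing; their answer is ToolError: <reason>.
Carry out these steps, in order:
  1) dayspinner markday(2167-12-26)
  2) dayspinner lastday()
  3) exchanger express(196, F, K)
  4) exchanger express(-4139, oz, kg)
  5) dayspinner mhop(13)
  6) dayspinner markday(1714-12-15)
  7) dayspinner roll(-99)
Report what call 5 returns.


Answer: 2169-01-31

Derivation:
-- dayspinner markday(2167-12-26) -> 2167-12-26
-- dayspinner lastday() -> 2167-12-31
-- exchanger express(196, F, K) -> 65567/180
-- exchanger express(-4139, oz, kg) -> -187741881943/1600000000
-- dayspinner mhop(13) -> 2169-01-31
-- dayspinner markday(1714-12-15) -> 1714-12-15
-- dayspinner roll(-99) -> 1714-09-07


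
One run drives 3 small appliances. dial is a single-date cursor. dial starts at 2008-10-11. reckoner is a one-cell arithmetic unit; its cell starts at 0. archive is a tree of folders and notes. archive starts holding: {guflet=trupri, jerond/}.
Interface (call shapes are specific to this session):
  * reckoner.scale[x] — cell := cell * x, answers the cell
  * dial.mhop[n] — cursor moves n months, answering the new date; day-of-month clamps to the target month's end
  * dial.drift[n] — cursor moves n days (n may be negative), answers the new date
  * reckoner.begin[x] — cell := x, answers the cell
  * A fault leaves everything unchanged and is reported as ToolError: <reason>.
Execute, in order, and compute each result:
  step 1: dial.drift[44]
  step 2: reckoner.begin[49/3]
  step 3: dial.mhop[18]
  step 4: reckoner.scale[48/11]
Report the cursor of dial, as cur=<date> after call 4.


Answer: cur=2010-05-24

Derivation:
-- 1. dial.drift(n=44) == 2008-11-24
-- 2. reckoner.begin(x=49/3) == 49/3
-- 3. dial.mhop(n=18) == 2010-05-24
-- 4. reckoner.scale(x=48/11) == 784/11


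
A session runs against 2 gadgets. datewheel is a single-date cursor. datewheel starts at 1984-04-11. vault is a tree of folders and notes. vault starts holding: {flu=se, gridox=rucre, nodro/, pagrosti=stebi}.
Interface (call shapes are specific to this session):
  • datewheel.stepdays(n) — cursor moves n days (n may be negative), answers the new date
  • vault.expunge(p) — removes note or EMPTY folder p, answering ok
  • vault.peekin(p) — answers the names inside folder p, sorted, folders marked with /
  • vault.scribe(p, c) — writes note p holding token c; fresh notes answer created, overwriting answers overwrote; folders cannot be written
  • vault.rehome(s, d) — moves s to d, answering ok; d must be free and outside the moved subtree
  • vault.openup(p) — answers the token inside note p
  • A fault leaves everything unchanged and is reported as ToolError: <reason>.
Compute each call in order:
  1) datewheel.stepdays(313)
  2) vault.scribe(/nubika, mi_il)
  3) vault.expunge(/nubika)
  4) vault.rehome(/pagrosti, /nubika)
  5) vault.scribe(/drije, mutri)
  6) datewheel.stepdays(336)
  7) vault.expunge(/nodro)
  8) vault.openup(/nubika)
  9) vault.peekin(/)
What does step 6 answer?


> datewheel.stepdays n=313
  1985-02-18
> vault.scribe p=/nubika c=mi_il
  created
> vault.expunge p=/nubika
  ok
> vault.rehome s=/pagrosti d=/nubika
  ok
> vault.scribe p=/drije c=mutri
  created
> datewheel.stepdays n=336
  1986-01-20
> vault.expunge p=/nodro
  ok
> vault.openup p=/nubika
  stebi
> vault.peekin p=/
  [drije, flu, gridox, nubika]

Answer: 1986-01-20


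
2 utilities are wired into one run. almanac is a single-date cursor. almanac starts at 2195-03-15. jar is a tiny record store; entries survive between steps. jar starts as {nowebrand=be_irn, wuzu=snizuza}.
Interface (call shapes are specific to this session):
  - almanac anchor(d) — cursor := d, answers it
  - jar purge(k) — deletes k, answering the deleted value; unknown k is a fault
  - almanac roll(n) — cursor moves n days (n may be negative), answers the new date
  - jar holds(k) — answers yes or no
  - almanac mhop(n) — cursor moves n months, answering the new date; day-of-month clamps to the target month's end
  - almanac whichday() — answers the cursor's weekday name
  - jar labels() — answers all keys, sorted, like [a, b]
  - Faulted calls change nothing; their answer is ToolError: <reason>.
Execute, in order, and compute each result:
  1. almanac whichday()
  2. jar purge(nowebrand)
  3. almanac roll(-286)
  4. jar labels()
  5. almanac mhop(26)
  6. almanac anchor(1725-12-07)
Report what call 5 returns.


Step: almanac whichday[]
Result: Sunday
Step: jar purge[k→nowebrand]
Result: be_irn
Step: almanac roll[n→-286]
Result: 2194-06-02
Step: jar labels[]
Result: [wuzu]
Step: almanac mhop[n→26]
Result: 2196-08-02
Step: almanac anchor[d→1725-12-07]
Result: 1725-12-07

Answer: 2196-08-02


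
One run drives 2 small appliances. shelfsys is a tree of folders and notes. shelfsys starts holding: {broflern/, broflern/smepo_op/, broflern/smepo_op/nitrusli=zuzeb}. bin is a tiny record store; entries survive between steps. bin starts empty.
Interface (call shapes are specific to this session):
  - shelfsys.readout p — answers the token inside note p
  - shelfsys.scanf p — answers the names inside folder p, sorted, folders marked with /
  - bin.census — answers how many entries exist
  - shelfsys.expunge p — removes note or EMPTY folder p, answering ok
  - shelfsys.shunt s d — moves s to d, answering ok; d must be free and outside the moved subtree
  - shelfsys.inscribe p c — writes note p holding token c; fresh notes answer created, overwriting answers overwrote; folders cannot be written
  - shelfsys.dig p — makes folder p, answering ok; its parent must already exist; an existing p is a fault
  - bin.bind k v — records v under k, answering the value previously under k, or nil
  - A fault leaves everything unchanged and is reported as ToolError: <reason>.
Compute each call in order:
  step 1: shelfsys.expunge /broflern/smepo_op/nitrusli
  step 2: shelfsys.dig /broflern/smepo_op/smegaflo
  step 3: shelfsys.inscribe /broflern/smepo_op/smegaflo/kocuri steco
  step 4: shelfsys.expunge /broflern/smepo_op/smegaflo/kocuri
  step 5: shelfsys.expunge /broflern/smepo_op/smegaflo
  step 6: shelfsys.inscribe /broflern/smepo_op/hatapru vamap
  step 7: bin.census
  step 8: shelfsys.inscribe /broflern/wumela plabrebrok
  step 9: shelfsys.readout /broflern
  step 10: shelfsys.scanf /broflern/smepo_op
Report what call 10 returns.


Answer: [hatapru]

Derivation:
→ expunge(p: /broflern/smepo_op/nitrusli)
← ok
→ dig(p: /broflern/smepo_op/smegaflo)
← ok
→ inscribe(p: /broflern/smepo_op/smegaflo/kocuri, c: steco)
← created
→ expunge(p: /broflern/smepo_op/smegaflo/kocuri)
← ok
→ expunge(p: /broflern/smepo_op/smegaflo)
← ok
→ inscribe(p: /broflern/smepo_op/hatapru, c: vamap)
← created
→ census()
← 0
→ inscribe(p: /broflern/wumela, c: plabrebrok)
← created
→ readout(p: /broflern)
← ToolError: is a directory
→ scanf(p: /broflern/smepo_op)
← [hatapru]


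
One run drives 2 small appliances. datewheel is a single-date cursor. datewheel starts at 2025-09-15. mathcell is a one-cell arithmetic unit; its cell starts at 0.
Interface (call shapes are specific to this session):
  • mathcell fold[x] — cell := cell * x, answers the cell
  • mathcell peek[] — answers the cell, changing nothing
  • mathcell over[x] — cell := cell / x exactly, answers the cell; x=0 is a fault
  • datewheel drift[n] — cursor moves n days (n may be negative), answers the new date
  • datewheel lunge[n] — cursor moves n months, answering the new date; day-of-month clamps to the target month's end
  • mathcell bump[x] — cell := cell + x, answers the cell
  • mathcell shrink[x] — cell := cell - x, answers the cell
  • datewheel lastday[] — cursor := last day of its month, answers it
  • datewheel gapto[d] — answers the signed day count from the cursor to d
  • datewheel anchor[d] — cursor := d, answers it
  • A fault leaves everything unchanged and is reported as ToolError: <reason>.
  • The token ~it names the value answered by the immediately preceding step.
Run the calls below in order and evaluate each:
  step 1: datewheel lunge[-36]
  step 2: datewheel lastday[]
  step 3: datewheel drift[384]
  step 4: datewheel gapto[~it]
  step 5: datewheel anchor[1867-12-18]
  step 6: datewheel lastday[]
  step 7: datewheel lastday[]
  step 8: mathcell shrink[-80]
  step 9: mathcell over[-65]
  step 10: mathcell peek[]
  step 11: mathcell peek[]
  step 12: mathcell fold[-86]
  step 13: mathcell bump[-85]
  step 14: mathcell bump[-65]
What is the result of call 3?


CALL datewheel lunge[n='-36']
RET  2022-09-15
CALL datewheel lastday[]
RET  2022-09-30
CALL datewheel drift[n='384']
RET  2023-10-19
CALL datewheel gapto[d='~it']
RET  0
CALL datewheel anchor[d='1867-12-18']
RET  1867-12-18
CALL datewheel lastday[]
RET  1867-12-31
CALL datewheel lastday[]
RET  1867-12-31
CALL mathcell shrink[x='-80']
RET  80
CALL mathcell over[x='-65']
RET  -16/13
CALL mathcell peek[]
RET  -16/13
CALL mathcell peek[]
RET  -16/13
CALL mathcell fold[x='-86']
RET  1376/13
CALL mathcell bump[x='-85']
RET  271/13
CALL mathcell bump[x='-65']
RET  -574/13

Answer: 2023-10-19


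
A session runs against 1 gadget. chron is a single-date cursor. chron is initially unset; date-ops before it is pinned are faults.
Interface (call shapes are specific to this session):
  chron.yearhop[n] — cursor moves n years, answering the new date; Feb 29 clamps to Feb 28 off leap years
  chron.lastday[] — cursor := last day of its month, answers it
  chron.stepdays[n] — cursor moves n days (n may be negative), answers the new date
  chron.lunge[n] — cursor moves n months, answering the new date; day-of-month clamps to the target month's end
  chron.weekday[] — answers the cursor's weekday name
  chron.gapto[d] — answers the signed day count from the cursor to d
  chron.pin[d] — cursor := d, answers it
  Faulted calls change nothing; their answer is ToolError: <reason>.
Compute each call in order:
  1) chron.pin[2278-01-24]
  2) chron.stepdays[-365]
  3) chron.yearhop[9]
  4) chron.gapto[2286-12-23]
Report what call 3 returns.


Answer: 2286-01-24

Derivation:
→ chron.pin(d: 2278-01-24)
← 2278-01-24
→ chron.stepdays(n: -365)
← 2277-01-24
→ chron.yearhop(n: 9)
← 2286-01-24
→ chron.gapto(d: 2286-12-23)
← 333


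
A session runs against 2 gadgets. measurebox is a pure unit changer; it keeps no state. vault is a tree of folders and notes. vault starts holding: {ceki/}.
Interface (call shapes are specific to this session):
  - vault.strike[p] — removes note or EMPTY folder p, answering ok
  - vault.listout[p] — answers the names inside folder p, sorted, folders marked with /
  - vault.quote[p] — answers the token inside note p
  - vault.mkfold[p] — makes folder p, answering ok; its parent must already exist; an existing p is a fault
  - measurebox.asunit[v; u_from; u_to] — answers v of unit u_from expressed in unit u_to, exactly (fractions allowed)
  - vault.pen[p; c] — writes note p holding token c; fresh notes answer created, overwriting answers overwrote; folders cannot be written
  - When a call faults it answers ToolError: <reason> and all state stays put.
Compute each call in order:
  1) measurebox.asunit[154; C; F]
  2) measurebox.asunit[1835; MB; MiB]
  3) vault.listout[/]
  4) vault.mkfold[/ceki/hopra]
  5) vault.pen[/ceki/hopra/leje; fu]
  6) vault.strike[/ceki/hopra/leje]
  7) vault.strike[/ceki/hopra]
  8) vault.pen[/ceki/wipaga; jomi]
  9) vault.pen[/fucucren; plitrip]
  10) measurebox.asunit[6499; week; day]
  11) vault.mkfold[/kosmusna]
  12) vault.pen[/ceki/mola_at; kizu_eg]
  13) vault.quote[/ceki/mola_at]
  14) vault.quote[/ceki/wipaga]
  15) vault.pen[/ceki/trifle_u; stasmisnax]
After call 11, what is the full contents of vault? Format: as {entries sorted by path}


> measurebox.asunit 154 C F
[out] 1546/5
> measurebox.asunit 1835 MB MiB
[out] 28671875/16384
> vault.listout /
[out] [ceki/]
> vault.mkfold /ceki/hopra
[out] ok
> vault.pen /ceki/hopra/leje fu
[out] created
> vault.strike /ceki/hopra/leje
[out] ok
> vault.strike /ceki/hopra
[out] ok
> vault.pen /ceki/wipaga jomi
[out] created
> vault.pen /fucucren plitrip
[out] created
> measurebox.asunit 6499 week day
[out] 45493
> vault.mkfold /kosmusna
[out] ok
> vault.pen /ceki/mola_at kizu_eg
[out] created
> vault.quote /ceki/mola_at
[out] kizu_eg
> vault.quote /ceki/wipaga
[out] jomi
> vault.pen /ceki/trifle_u stasmisnax
[out] created

Answer: {ceki/, ceki/wipaga=jomi, fucucren=plitrip, kosmusna/}


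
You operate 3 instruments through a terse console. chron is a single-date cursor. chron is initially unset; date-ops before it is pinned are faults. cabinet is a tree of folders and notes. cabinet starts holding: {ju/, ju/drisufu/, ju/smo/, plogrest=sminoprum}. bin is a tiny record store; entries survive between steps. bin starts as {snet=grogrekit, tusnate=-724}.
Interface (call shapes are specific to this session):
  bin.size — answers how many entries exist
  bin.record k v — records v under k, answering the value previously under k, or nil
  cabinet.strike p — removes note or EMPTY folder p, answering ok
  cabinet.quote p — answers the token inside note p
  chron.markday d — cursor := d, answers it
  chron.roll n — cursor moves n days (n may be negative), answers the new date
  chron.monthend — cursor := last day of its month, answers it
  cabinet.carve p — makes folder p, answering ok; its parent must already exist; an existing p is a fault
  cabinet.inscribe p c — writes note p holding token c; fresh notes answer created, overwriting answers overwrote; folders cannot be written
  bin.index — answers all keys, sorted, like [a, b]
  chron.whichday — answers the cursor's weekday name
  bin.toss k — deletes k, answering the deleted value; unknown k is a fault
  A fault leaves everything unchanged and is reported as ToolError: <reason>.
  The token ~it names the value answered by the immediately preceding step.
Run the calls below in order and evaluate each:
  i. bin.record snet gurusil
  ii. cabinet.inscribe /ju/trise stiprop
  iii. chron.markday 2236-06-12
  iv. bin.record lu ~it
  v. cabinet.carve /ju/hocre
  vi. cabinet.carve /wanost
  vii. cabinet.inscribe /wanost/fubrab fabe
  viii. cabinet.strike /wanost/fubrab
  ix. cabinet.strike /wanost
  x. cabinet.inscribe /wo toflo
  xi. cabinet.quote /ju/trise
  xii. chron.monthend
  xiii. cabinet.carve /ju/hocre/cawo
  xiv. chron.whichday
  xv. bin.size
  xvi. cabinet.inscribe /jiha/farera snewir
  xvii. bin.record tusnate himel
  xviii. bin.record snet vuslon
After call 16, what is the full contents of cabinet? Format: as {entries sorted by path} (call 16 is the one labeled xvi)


-> record(snet, gurusil)
<- grogrekit
-> inscribe(/ju/trise, stiprop)
<- created
-> markday(2236-06-12)
<- 2236-06-12
-> record(lu, ~it)
<- nil
-> carve(/ju/hocre)
<- ok
-> carve(/wanost)
<- ok
-> inscribe(/wanost/fubrab, fabe)
<- created
-> strike(/wanost/fubrab)
<- ok
-> strike(/wanost)
<- ok
-> inscribe(/wo, toflo)
<- created
-> quote(/ju/trise)
<- stiprop
-> monthend()
<- 2236-06-30
-> carve(/ju/hocre/cawo)
<- ok
-> whichday()
<- Thursday
-> size()
<- 3
-> inscribe(/jiha/farera, snewir)
<- ToolError: no parent
-> record(tusnate, himel)
<- -724
-> record(snet, vuslon)
<- gurusil

Answer: {ju/, ju/drisufu/, ju/hocre/, ju/hocre/cawo/, ju/smo/, ju/trise=stiprop, plogrest=sminoprum, wo=toflo}


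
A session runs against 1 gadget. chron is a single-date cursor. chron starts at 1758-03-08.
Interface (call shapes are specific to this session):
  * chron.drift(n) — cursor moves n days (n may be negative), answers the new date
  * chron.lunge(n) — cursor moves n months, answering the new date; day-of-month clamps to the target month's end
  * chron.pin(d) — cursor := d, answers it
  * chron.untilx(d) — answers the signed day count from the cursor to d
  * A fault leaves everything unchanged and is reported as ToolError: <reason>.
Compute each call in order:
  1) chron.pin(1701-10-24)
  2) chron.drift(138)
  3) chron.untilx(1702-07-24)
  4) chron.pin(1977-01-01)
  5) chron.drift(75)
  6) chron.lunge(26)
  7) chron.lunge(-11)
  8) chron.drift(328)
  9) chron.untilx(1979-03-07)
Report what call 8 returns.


Answer: 1979-05-11

Derivation:
Act: chron.pin[d: 1701-10-24]
Obs: 1701-10-24
Act: chron.drift[n: 138]
Obs: 1702-03-11
Act: chron.untilx[d: 1702-07-24]
Obs: 135
Act: chron.pin[d: 1977-01-01]
Obs: 1977-01-01
Act: chron.drift[n: 75]
Obs: 1977-03-17
Act: chron.lunge[n: 26]
Obs: 1979-05-17
Act: chron.lunge[n: -11]
Obs: 1978-06-17
Act: chron.drift[n: 328]
Obs: 1979-05-11
Act: chron.untilx[d: 1979-03-07]
Obs: -65


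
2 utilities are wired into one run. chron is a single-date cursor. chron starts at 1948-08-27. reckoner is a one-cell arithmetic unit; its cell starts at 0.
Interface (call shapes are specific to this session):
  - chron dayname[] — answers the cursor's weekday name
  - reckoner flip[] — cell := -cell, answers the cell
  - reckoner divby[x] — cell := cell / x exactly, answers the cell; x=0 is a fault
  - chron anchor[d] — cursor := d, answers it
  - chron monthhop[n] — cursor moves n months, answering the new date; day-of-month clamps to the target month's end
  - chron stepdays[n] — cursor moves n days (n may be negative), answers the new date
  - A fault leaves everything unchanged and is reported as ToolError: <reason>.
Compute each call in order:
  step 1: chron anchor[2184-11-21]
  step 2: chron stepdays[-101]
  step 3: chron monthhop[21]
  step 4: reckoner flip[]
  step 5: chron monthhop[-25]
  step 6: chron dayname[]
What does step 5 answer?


Step: chron anchor[2184-11-21]
Result: 2184-11-21
Step: chron stepdays[-101]
Result: 2184-08-12
Step: chron monthhop[21]
Result: 2186-05-12
Step: reckoner flip[]
Result: 0
Step: chron monthhop[-25]
Result: 2184-04-12
Step: chron dayname[]
Result: Monday

Answer: 2184-04-12


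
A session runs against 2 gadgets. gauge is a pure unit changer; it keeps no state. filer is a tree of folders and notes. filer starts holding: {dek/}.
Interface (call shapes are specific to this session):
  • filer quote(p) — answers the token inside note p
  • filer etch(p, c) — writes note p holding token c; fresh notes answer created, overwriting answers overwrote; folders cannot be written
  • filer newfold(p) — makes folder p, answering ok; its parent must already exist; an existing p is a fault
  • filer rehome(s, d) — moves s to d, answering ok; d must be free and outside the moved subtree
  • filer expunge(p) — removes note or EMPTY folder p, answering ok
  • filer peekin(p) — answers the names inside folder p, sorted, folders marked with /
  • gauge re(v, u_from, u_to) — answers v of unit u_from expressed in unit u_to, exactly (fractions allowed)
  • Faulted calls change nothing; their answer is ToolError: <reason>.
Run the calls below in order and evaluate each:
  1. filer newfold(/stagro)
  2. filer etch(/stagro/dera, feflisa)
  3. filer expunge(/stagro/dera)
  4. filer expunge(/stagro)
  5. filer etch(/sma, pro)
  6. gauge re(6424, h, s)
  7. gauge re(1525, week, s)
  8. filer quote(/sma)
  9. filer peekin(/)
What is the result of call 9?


>>> filer newfold /stagro
:: ok
>>> filer etch /stagro/dera feflisa
:: created
>>> filer expunge /stagro/dera
:: ok
>>> filer expunge /stagro
:: ok
>>> filer etch /sma pro
:: created
>>> gauge re 6424 h s
:: 23126400
>>> gauge re 1525 week s
:: 922320000
>>> filer quote /sma
:: pro
>>> filer peekin /
:: [dek/, sma]

Answer: [dek/, sma]
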